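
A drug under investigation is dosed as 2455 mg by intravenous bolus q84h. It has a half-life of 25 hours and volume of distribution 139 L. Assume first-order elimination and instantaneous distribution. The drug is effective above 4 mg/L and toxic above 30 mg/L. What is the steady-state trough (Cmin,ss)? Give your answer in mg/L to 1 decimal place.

1.9 mg/L

k = ln2/t½ = ln2/25 ≈ 0.027726 h⁻¹; fraction remaining f = e^(−kτ) = e^(−0.027726×84) ≈ 0.0974.
Each bolus raises the concentration by D/Vd = 2455/139 ≈ 17.662 mg/L.
Steady-state trough Cmin,ss = C₀·f/(1−f) ≈ 17.662 × 0.0974/0.9026 ≈ 1.906 mg/L.
Trough 1.9 mg/L vs MEC 4 mg/L: subtherapeutic.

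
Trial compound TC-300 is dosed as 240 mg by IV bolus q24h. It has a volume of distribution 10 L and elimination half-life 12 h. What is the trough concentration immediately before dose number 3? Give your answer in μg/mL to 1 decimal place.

7.5 μg/mL

f = (1/2)^(τ/t½) = (1/2)^(24/12) ≈ 0.2500.
C₀ = D/Vd = 240/10 ≈ 24.000 μg/mL.
Before the 3rd dose, 2 doses have been given. Superposition: Cmin = C₀·(f + f²).
≈ 24.000 × (0.2500 + 0.0625) ≈ 24.000 × 0.3125 ≈ 7.500 μg/mL.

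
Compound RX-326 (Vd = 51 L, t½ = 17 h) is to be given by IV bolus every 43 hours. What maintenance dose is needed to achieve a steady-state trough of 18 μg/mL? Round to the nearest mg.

4382 mg

τ/t½ = 43/17 ≈ 2.5294, so f = (1/2)^(43/17) ≈ 0.173209.
Cmin,ss = (D/Vd)·f/(1−f), so D = Cmin,ss·Vd·(1−f)/f.
D = 18 × 51 × (1−f)/f ≈ 18 × 51 × 4.77337 ≈ 4381.95 mg.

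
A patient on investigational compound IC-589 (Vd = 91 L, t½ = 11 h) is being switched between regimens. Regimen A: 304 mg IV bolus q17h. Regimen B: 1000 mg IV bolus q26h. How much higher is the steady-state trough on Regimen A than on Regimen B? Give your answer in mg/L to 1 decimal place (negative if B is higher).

-0.9 mg/L

Regimen A: f = (1/2)^(17/11) ≈ 0.3426; Cmin,ss = (304/91)·f/(1−f) ≈ 1.741 mg/L.
Regimen B: f = (1/2)^(26/11) ≈ 0.1943; Cmin,ss = (1000/91)·f/(1−f) ≈ 2.650 mg/L.
Difference ≈ 1.741 − 2.650 ≈ -0.909 mg/L.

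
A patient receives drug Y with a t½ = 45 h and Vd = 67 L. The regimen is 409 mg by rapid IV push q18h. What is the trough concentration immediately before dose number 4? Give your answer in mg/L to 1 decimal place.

10.8 mg/L

f = (1/2)^(τ/t½) = (1/2)^(18/45) ≈ 0.7579.
C₀ = D/Vd = 409/67 ≈ 6.104 mg/L.
Before the 4th dose, 3 doses have been given. Superposition: Cmin = C₀·(f + f² + … + f^3).
≈ 6.104 × (0.7579 + 0.5744 + 0.4353) ≈ 6.104 × 1.7676 ≈ 10.789 mg/L.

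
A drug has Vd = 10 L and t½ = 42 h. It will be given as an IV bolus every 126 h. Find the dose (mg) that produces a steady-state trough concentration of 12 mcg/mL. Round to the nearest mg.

840 mg

τ/t½ = 126/42 ≈ 3, so f = (1/2)^(126/42) ≈ 0.125000.
Cmin,ss = (D/Vd)·f/(1−f), so D = Cmin,ss·Vd·(1−f)/f.
D = 12 × 10 × (1−f)/f ≈ 12 × 10 × 7.00000 ≈ 840.00 mg.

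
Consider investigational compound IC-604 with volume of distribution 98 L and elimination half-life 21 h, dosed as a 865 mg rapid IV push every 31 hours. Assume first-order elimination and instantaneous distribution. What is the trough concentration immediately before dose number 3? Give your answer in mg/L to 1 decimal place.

4.3 mg/L

f = (1/2)^(τ/t½) = (1/2)^(31/21) ≈ 0.3594.
C₀ = D/Vd = 865/98 ≈ 8.827 mg/L.
Before the 3rd dose, 2 doses have been given. Superposition: Cmin = C₀·(f + f²).
≈ 8.827 × (0.3594 + 0.1292) ≈ 8.827 × 0.4886 ≈ 4.313 mg/L.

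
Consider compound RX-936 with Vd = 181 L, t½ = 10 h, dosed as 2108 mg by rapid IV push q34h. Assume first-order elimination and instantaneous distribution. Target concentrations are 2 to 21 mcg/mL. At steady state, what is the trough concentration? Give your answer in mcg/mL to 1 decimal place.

1.2 mcg/mL

k = ln2/t½ = ln2/10 ≈ 0.069315 h⁻¹; fraction remaining f = e^(−kτ) = e^(−0.069315×34) ≈ 0.0947.
At steady state, accumulation factor R = 1/(1 − e^(−kτ)) ≈ 1.1046.
Each bolus raises the concentration by D/Vd = 2108/181 ≈ 11.646 mcg/mL.
Cmax,ss = C₀/(1 − f) ≈ 11.646/0.9053 ≈ 12.864 mcg/mL.
One interval later, Cmin,ss = Cmax,ss·e^(−kτ) ≈ 12.864 × 0.0947 ≈ 1.218 mcg/mL.
Trough 1.2 mcg/mL vs MEC 2 mcg/mL: subtherapeutic.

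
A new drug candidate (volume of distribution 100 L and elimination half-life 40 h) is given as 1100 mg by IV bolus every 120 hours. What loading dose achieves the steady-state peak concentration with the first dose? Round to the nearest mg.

f = (1/2)^(120/40) ≈ 0.125000; accumulation ratio R = 1/(1−f) ≈ 1.14286.
Loading dose to hit Cmax,ss on first dose: D_load = D_maint·R ≈ 1100 × 1.14286 ≈ 1257.15 mg.

1257 mg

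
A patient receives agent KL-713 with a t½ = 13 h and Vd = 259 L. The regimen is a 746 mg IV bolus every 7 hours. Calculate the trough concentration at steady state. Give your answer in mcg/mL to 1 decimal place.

6.4 mcg/mL

Over one 7-h interval, 7/13 ≈ 0.53846 half-lives elapse, leaving f ≈ 0.6885 of each dose.
Each bolus raises the concentration by D/Vd = 746/259 ≈ 2.880 mcg/mL.
Steady-state trough Cmin,ss = C₀·f/(1−f) ≈ 2.880 × 0.6885/0.3115 ≈ 6.366 mcg/mL.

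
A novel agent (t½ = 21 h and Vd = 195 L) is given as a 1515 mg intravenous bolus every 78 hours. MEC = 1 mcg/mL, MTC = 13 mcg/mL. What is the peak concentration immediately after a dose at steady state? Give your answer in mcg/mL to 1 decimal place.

8.4 mcg/mL

k = ln2/t½ = ln2/21 ≈ 0.033007 h⁻¹; fraction remaining f = e^(−kτ) = e^(−0.033007×78) ≈ 0.0762.
Accumulation ratio R = 1/(1 − f) ≈ 1/0.9238 ≈ 1.0825.
Each bolus raises the concentration by D/Vd = 1515/195 ≈ 7.769 mcg/mL.
Steady-state peak Cmax,ss = C₀·R ≈ 7.769 × 1.0825 ≈ 8.410 mcg/mL.
Peak 8.4 mcg/mL vs MTC 13 mcg/mL: below toxic threshold.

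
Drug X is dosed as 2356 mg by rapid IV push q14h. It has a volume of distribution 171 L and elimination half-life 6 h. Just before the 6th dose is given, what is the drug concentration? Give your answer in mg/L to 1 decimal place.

3.4 mg/L

f = (1/2)^(τ/t½) = (1/2)^(14/6) ≈ 0.1984.
C₀ = D/Vd = 2356/171 ≈ 13.778 mg/L.
Before the 6th dose, 5 doses have been given. Superposition: Cmin = C₀·(f + f² + … + f^5).
≈ 13.778 × (0.1984 + 0.0394 + 0.0078 + 0.0015 + 0.0003) ≈ 13.778 × 0.2474 ≈ 3.409 mg/L.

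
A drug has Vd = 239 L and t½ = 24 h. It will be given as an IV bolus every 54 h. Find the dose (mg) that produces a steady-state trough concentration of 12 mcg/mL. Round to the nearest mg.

τ/t½ = 54/24 ≈ 2.25, so f = (1/2)^(54/24) ≈ 0.210224.
Cmin,ss = (D/Vd)·f/(1−f), so D = Cmin,ss·Vd·(1−f)/f.
D = 12 × 239 × (1−f)/f ≈ 12 × 239 × 3.75683 ≈ 10774.59 mg.

10775 mg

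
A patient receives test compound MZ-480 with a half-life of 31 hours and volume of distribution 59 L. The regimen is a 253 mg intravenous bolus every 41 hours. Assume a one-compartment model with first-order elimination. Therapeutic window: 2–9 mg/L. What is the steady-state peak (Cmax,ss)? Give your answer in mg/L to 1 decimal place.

k = ln2/t½ = ln2/31 ≈ 0.022360 h⁻¹; fraction remaining f = e^(−kτ) = e^(−0.022360×41) ≈ 0.3998.
At steady state, accumulation factor R = 1/(1 − e^(−kτ)) ≈ 1.6661.
Each bolus raises the concentration by D/Vd = 253/59 ≈ 4.288 mg/L.
Steady-state peak Cmax,ss = C₀·R ≈ 4.288 × 1.6661 ≈ 7.144 mg/L.
Peak 7.1 mg/L vs MTC 9 mg/L: below toxic threshold.

7.1 mg/L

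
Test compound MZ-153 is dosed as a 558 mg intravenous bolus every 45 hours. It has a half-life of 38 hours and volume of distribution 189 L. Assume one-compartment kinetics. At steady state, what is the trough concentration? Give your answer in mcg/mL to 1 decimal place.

2.3 mcg/mL

τ/t½ = 45/38 ≈ 1.1842, so fraction remaining f = (1/2)^(45/38) ≈ 0.4401.
Single-dose peak C₀ = D/Vd = 558/189 ≈ 2.952 mcg/mL.
Steady-state trough Cmin,ss = C₀·f/(1−f) ≈ 2.952 × 0.4401/0.5599 ≈ 2.320 mcg/mL.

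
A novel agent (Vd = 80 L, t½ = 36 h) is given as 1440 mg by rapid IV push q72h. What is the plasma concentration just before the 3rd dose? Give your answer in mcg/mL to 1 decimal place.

5.6 mcg/mL

f = (1/2)^(τ/t½) = (1/2)^(72/36) ≈ 0.2500.
C₀ = D/Vd = 1440/80 ≈ 18.000 mcg/mL.
Before the 3rd dose, 2 doses have been given. Superposition: Cmin = C₀·(f + f²).
≈ 18.000 × (0.2500 + 0.0625) ≈ 18.000 × 0.3125 ≈ 5.625 mcg/mL.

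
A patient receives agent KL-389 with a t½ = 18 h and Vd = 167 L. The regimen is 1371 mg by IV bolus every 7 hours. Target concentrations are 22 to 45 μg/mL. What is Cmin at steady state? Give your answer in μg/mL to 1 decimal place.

26.5 μg/mL

τ/t½ = 7/18 ≈ 0.38889, so fraction remaining f = (1/2)^(7/18) ≈ 0.7637.
Each bolus raises the concentration by D/Vd = 1371/167 ≈ 8.210 μg/mL.
Steady-state trough Cmin,ss = C₀·f/(1−f) ≈ 8.210 × 0.7637/0.2363 ≈ 26.534 μg/mL.
Trough 26.5 μg/mL vs MEC 22 μg/mL: adequate.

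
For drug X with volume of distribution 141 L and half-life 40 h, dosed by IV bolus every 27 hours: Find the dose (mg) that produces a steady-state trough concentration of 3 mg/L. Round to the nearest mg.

252 mg

τ/t½ = 27/40 ≈ 0.675, so f = (1/2)^(27/40) ≈ 0.626332.
Cmin,ss = (D/Vd)·f/(1−f), so D = Cmin,ss·Vd·(1−f)/f.
D = 3 × 141 × (1−f)/f ≈ 3 × 141 × 0.59660 ≈ 252.36 mg.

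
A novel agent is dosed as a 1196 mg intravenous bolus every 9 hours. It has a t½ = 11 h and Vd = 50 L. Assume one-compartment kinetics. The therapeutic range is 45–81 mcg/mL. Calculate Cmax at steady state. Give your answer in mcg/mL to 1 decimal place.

τ/t½ = 9/11 ≈ 0.81818, so fraction remaining f = (1/2)^(9/11) ≈ 0.5672.
At steady state, accumulation factor R = 1/(1 − e^(−kτ)) ≈ 2.3105.
Each bolus raises the concentration by D/Vd = 1196/50 ≈ 23.920 mcg/mL.
Cmax,ss = C₀/(1 − f) ≈ 23.920/0.4328 ≈ 55.268 mcg/mL.
Peak 55.3 mcg/mL vs MTC 81 mcg/mL: below toxic threshold.

55.3 mcg/mL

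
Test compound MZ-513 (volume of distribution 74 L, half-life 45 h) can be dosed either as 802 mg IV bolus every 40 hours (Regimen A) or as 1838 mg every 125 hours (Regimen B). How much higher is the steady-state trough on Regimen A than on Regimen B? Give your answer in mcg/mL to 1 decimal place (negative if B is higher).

8.5 mcg/mL

Regimen A: f = (1/2)^(40/45) ≈ 0.5400; Cmin,ss = (802/74)·f/(1−f) ≈ 12.723 mcg/mL.
Regimen B: f = (1/2)^(125/45) ≈ 0.1458; Cmin,ss = (1838/74)·f/(1−f) ≈ 4.239 mcg/mL.
Difference ≈ 12.723 − 4.239 ≈ 8.484 mcg/mL.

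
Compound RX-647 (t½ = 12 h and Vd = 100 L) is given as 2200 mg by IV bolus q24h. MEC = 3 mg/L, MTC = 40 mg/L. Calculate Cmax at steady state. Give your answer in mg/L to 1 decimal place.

29.3 mg/L

The dosing interval is 2 half-lives, so f = 2^(−2) = 0.25.
At steady state, R = 1/(1 − 0.25) = 4/3.
Single-dose peak C₀ = D/Vd = 2200/100 = 22 mg/L.
Steady-state peak Cmax,ss = C₀·R = 22 × 4/3 ≈ 29.333 mg/L.
Peak 29.3 mg/L vs MTC 40 mg/L: below toxic threshold.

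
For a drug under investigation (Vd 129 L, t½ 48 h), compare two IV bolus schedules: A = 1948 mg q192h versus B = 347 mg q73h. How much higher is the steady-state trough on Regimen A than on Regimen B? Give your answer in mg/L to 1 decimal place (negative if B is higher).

-0.4 mg/L

Regimen A: f = (1/2)^(192/48) ≈ 0.0625; Cmin,ss = (1948/129)·f/(1−f) ≈ 1.007 mg/L.
Regimen B: f = (1/2)^(73/48) ≈ 0.3485; Cmin,ss = (347/129)·f/(1−f) ≈ 1.439 mg/L.
Difference ≈ 1.007 − 1.439 ≈ -0.432 mg/L.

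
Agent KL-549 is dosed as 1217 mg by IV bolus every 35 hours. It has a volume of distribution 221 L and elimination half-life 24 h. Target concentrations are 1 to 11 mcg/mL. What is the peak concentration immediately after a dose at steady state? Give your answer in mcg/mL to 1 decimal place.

k = ln2/t½ = ln2/24 ≈ 0.028881 h⁻¹; fraction remaining f = e^(−kτ) = e^(−0.028881×35) ≈ 0.3639.
At steady state, accumulation factor R = 1/(1 − e^(−kτ)) ≈ 1.5721.
Each bolus raises the concentration by D/Vd = 1217/221 ≈ 5.507 mcg/mL.
Steady-state peak Cmax,ss = C₀·R ≈ 5.507 × 1.5721 ≈ 8.658 mcg/mL.
Peak 8.7 mcg/mL vs MTC 11 mcg/mL: below toxic threshold.

8.7 mcg/mL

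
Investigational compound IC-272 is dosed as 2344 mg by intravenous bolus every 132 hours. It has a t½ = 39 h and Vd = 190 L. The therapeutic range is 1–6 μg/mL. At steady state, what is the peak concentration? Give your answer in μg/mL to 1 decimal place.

13.6 μg/mL

Over one 132-h interval, 132/39 ≈ 3.3846 half-lives elapse, leaving f ≈ 0.0957 of each dose.
At steady state, accumulation factor R = 1/(1 − e^(−kτ)) ≈ 1.1058.
Each bolus raises the concentration by D/Vd = 2344/190 ≈ 12.337 μg/mL.
Steady-state peak Cmax,ss = C₀·R ≈ 12.337 × 1.1058 ≈ 13.642 μg/mL.
Peak 13.6 μg/mL vs MTC 6 μg/mL: exceeds toxic threshold.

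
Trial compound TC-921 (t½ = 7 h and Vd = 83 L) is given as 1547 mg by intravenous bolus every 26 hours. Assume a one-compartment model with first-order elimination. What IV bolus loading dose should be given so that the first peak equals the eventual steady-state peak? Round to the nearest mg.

1675 mg

f = (1/2)^(26/7) ≈ 0.076188; accumulation ratio R = 1/(1−f) ≈ 1.08247.
Loading dose to hit Cmax,ss on first dose: D_load = D_maint·R ≈ 1547 × 1.08247 ≈ 1674.58 mg.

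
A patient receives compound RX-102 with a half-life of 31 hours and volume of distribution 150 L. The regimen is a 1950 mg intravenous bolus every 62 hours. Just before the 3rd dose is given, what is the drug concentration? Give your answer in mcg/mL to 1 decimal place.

4.1 mcg/mL

f = (1/2)^(τ/t½) = (1/2)^(62/31) ≈ 0.2500.
C₀ = D/Vd = 1950/150 ≈ 13.000 mcg/mL.
Before the 3rd dose, 2 doses have been given. Superposition: Cmin = C₀·(f + f²).
≈ 13.000 × (0.2500 + 0.0625) ≈ 13.000 × 0.3125 ≈ 4.062 mcg/mL.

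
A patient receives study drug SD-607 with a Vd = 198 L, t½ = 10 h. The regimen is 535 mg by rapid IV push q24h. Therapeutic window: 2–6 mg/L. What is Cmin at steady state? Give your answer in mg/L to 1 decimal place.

k = ln2/t½ = ln2/10 ≈ 0.069315 h⁻¹; fraction remaining f = e^(−kτ) = e^(−0.069315×24) ≈ 0.1895.
Accumulation ratio R = 1/(1 − f) ≈ 1/0.8105 ≈ 1.2338.
Each bolus raises the concentration by D/Vd = 535/198 ≈ 2.702 mg/L.
Steady-state peak Cmax,ss = C₀·R ≈ 2.702 × 1.2338 ≈ 3.334 mg/L.
Steady-state trough Cmin,ss = Cmax,ss·f ≈ 3.334 × 0.1895 ≈ 0.632 mg/L.
Trough 0.6 mg/L vs MEC 2 mg/L: subtherapeutic.

0.6 mg/L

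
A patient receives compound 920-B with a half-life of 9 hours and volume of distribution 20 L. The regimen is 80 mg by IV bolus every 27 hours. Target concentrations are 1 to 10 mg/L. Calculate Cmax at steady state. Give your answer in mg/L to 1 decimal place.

4.6 mg/L

The dosing interval is 3 half-lives, so f = 2^(−3) = 0.125.
Accumulation ratio R = 1/(1 − f) = 1/0.875 = 8/7.
Single-dose peak C₀ = D/Vd = 80/20 = 4 mg/L.
Steady-state peak Cmax,ss = C₀·R = 4 × 8/7 ≈ 4.571 mg/L.
Peak 4.6 mg/L vs MTC 10 mg/L: below toxic threshold.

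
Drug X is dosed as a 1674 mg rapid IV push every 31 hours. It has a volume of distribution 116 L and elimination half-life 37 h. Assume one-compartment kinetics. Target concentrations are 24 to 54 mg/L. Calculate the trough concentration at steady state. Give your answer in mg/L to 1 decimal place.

18.3 mg/L

τ/t½ = 31/37 ≈ 0.83784, so fraction remaining f = (1/2)^(31/37) ≈ 0.5595.
Accumulation ratio R = 1/(1 − f) ≈ 1/0.4405 ≈ 2.2701.
Single-dose peak C₀ = D/Vd = 1674/116 ≈ 14.431 mg/L.
Cmax,ss = C₀/(1 − f) ≈ 14.431/0.4405 ≈ 32.760 mg/L.
One interval later, Cmin,ss = Cmax,ss·e^(−kτ) ≈ 32.760 × 0.5595 ≈ 18.329 mg/L.
Trough 18.3 mg/L vs MEC 24 mg/L: subtherapeutic.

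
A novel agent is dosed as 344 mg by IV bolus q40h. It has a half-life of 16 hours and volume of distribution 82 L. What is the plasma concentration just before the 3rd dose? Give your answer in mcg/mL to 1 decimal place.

0.9 mcg/mL

f = (1/2)^(τ/t½) = (1/2)^(40/16) ≈ 0.1768.
C₀ = D/Vd = 344/82 ≈ 4.195 mcg/mL.
Before the 3rd dose, 2 doses have been given. Superposition: Cmin = C₀·(f + f²).
≈ 4.195 × (0.1768 + 0.0313) ≈ 4.195 × 0.2081 ≈ 0.873 mcg/mL.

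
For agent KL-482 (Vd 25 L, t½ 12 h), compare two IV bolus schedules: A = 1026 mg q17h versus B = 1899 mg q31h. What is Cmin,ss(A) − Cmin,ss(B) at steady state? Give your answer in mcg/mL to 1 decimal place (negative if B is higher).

Regimen A: f = (1/2)^(17/12) ≈ 0.3746; Cmin,ss = (1026/25)·f/(1−f) ≈ 24.582 mcg/mL.
Regimen B: f = (1/2)^(31/12) ≈ 0.1669; Cmin,ss = (1899/25)·f/(1−f) ≈ 15.218 mcg/mL.
Difference ≈ 24.582 − 15.218 ≈ 9.364 mcg/mL.

9.4 mcg/mL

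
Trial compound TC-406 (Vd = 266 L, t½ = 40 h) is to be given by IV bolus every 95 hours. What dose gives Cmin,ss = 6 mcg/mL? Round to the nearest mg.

6683 mg

τ/t½ = 95/40 ≈ 2.375, so f = (1/2)^(95/40) ≈ 0.192776.
Cmin,ss = (D/Vd)·f/(1−f), so D = Cmin,ss·Vd·(1−f)/f.
D = 6 × 266 × (1−f)/f ≈ 6 × 266 × 4.18737 ≈ 6683.04 mg.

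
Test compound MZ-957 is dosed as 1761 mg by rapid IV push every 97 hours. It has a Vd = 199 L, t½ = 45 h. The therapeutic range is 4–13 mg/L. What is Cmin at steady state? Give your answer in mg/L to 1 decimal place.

2.6 mg/L

Over one 97-h interval, 97/45 ≈ 2.1556 half-lives elapse, leaving f ≈ 0.2244 of each dose.
Each bolus raises the concentration by D/Vd = 1761/199 ≈ 8.849 mg/L.
Steady-state trough Cmin,ss = C₀·f/(1−f) ≈ 8.849 × 0.2244/0.7756 ≈ 2.560 mg/L.
Trough 2.6 mg/L vs MEC 4 mg/L: subtherapeutic.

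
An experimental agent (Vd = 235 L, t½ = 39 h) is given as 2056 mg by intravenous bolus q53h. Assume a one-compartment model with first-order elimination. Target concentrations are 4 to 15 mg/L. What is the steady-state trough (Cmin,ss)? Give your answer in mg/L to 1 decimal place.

5.6 mg/L

Over one 53-h interval, 53/39 ≈ 1.359 half-lives elapse, leaving f ≈ 0.3899 of each dose.
Single-dose peak C₀ = D/Vd = 2056/235 ≈ 8.749 mg/L.
Steady-state trough Cmin,ss = C₀·f/(1−f) ≈ 8.749 × 0.3899/0.6101 ≈ 5.591 mg/L.
Trough 5.6 mg/L vs MEC 4 mg/L: adequate.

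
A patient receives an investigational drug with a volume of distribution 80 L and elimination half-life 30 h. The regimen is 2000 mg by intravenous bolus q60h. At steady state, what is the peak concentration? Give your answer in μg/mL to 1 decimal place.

33.3 μg/mL

τ = 60 h = 2 half-lives, so f = (1/2)^2 = 0.25.
At steady state, R = 1/(1 − 0.25) = 4/3.
Single-dose peak C₀ = D/Vd = 2000/80 = 25 μg/mL.
Steady-state peak Cmax,ss = C₀·R = 25 × 4/3 ≈ 33.333 μg/mL.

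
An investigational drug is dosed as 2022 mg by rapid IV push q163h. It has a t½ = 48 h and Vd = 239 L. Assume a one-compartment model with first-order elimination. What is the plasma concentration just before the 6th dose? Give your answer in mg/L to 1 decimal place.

0.9 mg/L

f = (1/2)^(τ/t½) = (1/2)^(163/48) ≈ 0.0950.
C₀ = D/Vd = 2022/239 ≈ 8.460 mg/L.
Before the 6th dose, 5 doses have been given. Superposition: Cmin = C₀·(f + f² + … + f^5).
≈ 8.460 × (0.0950 + 0.0090 + 0.0009 + 0.0001 + 0.0000) ≈ 8.460 × 0.1050 ≈ 0.888 mg/L.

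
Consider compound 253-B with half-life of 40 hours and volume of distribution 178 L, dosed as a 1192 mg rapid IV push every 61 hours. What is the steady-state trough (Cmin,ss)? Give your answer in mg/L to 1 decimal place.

3.6 mg/L

τ/t½ = 61/40 ≈ 1.525, so fraction remaining f = (1/2)^(61/40) ≈ 0.3475.
At steady state, accumulation factor R = 1/(1 − e^(−kτ)) ≈ 1.5326.
Single-dose peak C₀ = D/Vd = 1192/178 ≈ 6.697 mg/L.
Steady-state peak Cmax,ss = C₀·R ≈ 6.697 × 1.5326 ≈ 10.264 mg/L.
One interval later, Cmin,ss = Cmax,ss·e^(−kτ) ≈ 10.264 × 0.3475 ≈ 3.567 mg/L.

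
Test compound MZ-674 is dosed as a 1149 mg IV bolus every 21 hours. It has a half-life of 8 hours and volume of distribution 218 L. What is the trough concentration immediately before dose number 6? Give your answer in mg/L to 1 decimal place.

1.0 mg/L

f = (1/2)^(τ/t½) = (1/2)^(21/8) ≈ 0.1621.
C₀ = D/Vd = 1149/218 ≈ 5.271 mg/L.
Before the 6th dose, 5 doses have been given. Superposition: Cmin = C₀·(f + f² + … + f^5).
≈ 5.271 × (0.1621 + 0.0263 + 0.0043 + 0.0007 + 0.0001) ≈ 5.271 × 0.1935 ≈ 1.020 mg/L.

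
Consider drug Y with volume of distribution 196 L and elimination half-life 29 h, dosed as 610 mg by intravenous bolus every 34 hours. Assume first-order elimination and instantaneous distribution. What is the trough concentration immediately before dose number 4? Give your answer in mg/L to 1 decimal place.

f = (1/2)^(τ/t½) = (1/2)^(34/29) ≈ 0.4437.
C₀ = D/Vd = 610/196 ≈ 3.112 mg/L.
Before the 4th dose, 3 doses have been given. Superposition: Cmin = C₀·(f + f² + … + f^3).
≈ 3.112 × (0.4437 + 0.1969 + 0.0874) ≈ 3.112 × 0.7280 ≈ 2.266 mg/L.

2.3 mg/L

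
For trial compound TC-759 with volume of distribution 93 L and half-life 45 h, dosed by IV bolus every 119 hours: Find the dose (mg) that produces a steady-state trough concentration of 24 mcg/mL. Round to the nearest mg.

τ/t½ = 119/45 ≈ 2.6444, so f = (1/2)^(119/45) ≈ 0.159935.
Cmin,ss = (D/Vd)·f/(1−f), so D = Cmin,ss·Vd·(1−f)/f.
D = 24 × 93 × (1−f)/f ≈ 24 × 93 × 5.25254 ≈ 11723.67 mg.

11724 mg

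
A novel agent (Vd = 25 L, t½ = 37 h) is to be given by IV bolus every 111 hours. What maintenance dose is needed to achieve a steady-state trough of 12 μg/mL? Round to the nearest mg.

τ/t½ = 111/37 ≈ 3, so f = (1/2)^(111/37) ≈ 0.125000.
Cmin,ss = (D/Vd)·f/(1−f), so D = Cmin,ss·Vd·(1−f)/f.
D = 12 × 25 × (1−f)/f ≈ 12 × 25 × 7.00000 ≈ 2100.00 mg.

2100 mg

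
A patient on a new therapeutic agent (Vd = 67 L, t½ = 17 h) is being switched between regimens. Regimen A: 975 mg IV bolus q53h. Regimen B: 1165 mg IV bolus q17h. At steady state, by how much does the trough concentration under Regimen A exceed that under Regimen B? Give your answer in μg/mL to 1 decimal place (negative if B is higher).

Regimen A: f = (1/2)^(53/17) ≈ 0.1152; Cmin,ss = (975/67)·f/(1−f) ≈ 1.895 μg/mL.
Regimen B: f = (1/2)^(17/17) ≈ 0.5000; Cmin,ss = (1165/67)·f/(1−f) ≈ 17.388 μg/mL.
Difference ≈ 1.895 − 17.388 ≈ -15.493 μg/mL.

-15.5 μg/mL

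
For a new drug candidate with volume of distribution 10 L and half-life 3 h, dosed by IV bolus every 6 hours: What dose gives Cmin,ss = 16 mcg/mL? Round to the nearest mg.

τ/t½ = 6/3 ≈ 2, so f = (1/2)^(6/3) ≈ 0.250000.
Cmin,ss = (D/Vd)·f/(1−f), so D = Cmin,ss·Vd·(1−f)/f.
D = 16 × 10 × (1−f)/f ≈ 16 × 10 × 3.00000 ≈ 480.00 mg.

480 mg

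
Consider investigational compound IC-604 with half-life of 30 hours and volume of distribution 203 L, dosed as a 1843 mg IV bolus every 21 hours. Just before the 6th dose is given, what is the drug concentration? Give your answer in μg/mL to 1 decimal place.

f = (1/2)^(τ/t½) = (1/2)^(21/30) ≈ 0.6156.
C₀ = D/Vd = 1843/203 ≈ 9.079 μg/mL.
Before the 6th dose, 5 doses have been given. Superposition: Cmin = C₀·(f + f² + … + f^5).
≈ 9.079 × (0.6156 + 0.3790 + 0.2333 + 0.1436 + 0.0884) ≈ 9.079 × 1.4599 ≈ 13.254 μg/mL.

13.3 μg/mL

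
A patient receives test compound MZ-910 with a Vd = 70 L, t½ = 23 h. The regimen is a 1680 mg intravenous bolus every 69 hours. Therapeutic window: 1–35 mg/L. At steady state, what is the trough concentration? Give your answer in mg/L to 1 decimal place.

3.4 mg/L

τ = 69 h = 3 half-lives, so f = (1/2)^3 = 0.125.
Accumulation ratio R = 1/(1 − f) = 1/0.875 = 8/7.
Single-dose peak C₀ = D/Vd = 1680/70 = 24 mg/L.
Steady-state peak Cmax,ss = C₀·R = 24 × 8/7 ≈ 27.429 mg/L.
Steady-state trough Cmin,ss = Cmax,ss·f ≈ 27.429 × 0.125 ≈ 3.429 mg/L.
Trough 3.4 mg/L vs MEC 1 mg/L: adequate.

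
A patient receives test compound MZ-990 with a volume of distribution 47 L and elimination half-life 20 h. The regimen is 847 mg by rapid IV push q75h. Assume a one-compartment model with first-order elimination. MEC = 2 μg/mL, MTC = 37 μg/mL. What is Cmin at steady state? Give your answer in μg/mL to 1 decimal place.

Over one 75-h interval, 75/20 ≈ 3.75 half-lives elapse, leaving f ≈ 0.0743 of each dose.
Each bolus raises the concentration by D/Vd = 847/47 ≈ 18.021 μg/mL.
Steady-state trough Cmin,ss = C₀·f/(1−f) ≈ 18.021 × 0.0743/0.9257 ≈ 1.446 μg/mL.
Trough 1.4 μg/mL vs MEC 2 μg/mL: subtherapeutic.

1.4 μg/mL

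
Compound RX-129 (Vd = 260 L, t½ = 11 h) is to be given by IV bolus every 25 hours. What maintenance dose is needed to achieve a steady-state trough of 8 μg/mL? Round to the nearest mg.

7971 mg

τ/t½ = 25/11 ≈ 2.2727, so f = (1/2)^(25/11) ≈ 0.206938.
Cmin,ss = (D/Vd)·f/(1−f), so D = Cmin,ss·Vd·(1−f)/f.
D = 8 × 260 × (1−f)/f ≈ 8 × 260 × 3.83237 ≈ 7971.33 mg.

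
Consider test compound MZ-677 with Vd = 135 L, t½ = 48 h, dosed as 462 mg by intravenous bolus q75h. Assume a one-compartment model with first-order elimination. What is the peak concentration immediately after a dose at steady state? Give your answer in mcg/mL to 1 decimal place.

5.2 mcg/mL

k = ln2/t½ = ln2/48 ≈ 0.014441 h⁻¹; fraction remaining f = e^(−kτ) = e^(−0.014441×75) ≈ 0.3386.
Accumulation ratio R = 1/(1 − f) ≈ 1/0.6614 ≈ 1.5119.
Each bolus raises the concentration by D/Vd = 462/135 ≈ 3.422 mcg/mL.
Steady-state peak Cmax,ss = C₀·R ≈ 3.422 × 1.5119 ≈ 5.174 mcg/mL.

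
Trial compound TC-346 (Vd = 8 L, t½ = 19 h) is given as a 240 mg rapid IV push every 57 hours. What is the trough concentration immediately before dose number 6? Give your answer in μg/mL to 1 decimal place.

f = (1/2)^(τ/t½) = (1/2)^(57/19) ≈ 0.1250.
C₀ = D/Vd = 240/8 ≈ 30.000 μg/mL.
Before the 6th dose, 5 doses have been given. Superposition: Cmin = C₀·(f + f² + … + f^5).
≈ 30.000 × (0.1250 + 0.0156 + 0.0020 + 0.0002 + 0.0000) ≈ 30.000 × 0.1428 ≈ 4.284 μg/mL.

4.3 μg/mL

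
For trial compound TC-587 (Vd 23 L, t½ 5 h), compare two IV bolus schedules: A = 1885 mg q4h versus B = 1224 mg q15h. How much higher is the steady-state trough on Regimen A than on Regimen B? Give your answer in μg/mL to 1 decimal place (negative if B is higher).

103.0 μg/mL

Regimen A: f = (1/2)^(4/5) ≈ 0.5743; Cmin,ss = (1885/23)·f/(1−f) ≈ 110.565 μg/mL.
Regimen B: f = (1/2)^(15/5) ≈ 0.1250; Cmin,ss = (1224/23)·f/(1−f) ≈ 7.602 μg/mL.
Difference ≈ 110.565 − 7.602 ≈ 102.963 μg/mL.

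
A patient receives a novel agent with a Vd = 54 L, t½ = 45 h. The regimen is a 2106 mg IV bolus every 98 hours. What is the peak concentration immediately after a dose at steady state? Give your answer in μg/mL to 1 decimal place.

k = ln2/t½ = ln2/45 ≈ 0.015403 h⁻¹; fraction remaining f = e^(−kτ) = e^(−0.015403×98) ≈ 0.2210.
Accumulation ratio R = 1/(1 − f) ≈ 1/0.7790 ≈ 1.2837.
Single-dose peak C₀ = D/Vd = 2106/54 ≈ 39.000 μg/mL.
Cmax,ss = C₀/(1 − f) ≈ 39.000/0.7790 ≈ 50.064 μg/mL.

50.1 μg/mL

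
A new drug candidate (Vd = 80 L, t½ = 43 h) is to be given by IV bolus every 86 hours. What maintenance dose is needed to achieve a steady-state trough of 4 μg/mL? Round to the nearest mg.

960 mg

τ/t½ = 86/43 ≈ 2, so f = (1/2)^(86/43) ≈ 0.250000.
Cmin,ss = (D/Vd)·f/(1−f), so D = Cmin,ss·Vd·(1−f)/f.
D = 4 × 80 × (1−f)/f ≈ 4 × 80 × 3.00000 ≈ 960.00 mg.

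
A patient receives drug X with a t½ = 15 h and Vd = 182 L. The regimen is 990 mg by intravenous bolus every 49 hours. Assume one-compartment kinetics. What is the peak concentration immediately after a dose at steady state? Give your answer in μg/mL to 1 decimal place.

k = ln2/t½ = ln2/15 ≈ 0.046210 h⁻¹; fraction remaining f = e^(−kτ) = e^(−0.046210×49) ≈ 0.1039.
Accumulation ratio R = 1/(1 − f) ≈ 1/0.8961 ≈ 1.1159.
Single-dose peak C₀ = D/Vd = 990/182 ≈ 5.440 μg/mL.
Cmax,ss = C₀/(1 − f) ≈ 5.440/0.8961 ≈ 6.071 μg/mL.

6.1 μg/mL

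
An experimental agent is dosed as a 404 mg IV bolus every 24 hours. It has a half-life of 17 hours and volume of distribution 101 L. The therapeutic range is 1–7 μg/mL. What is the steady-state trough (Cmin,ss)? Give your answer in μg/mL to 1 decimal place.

τ/t½ = 24/17 ≈ 1.4118, so fraction remaining f = (1/2)^(24/17) ≈ 0.3759.
Each bolus raises the concentration by D/Vd = 404/101 ≈ 4.000 μg/mL.
Steady-state trough Cmin,ss = C₀·f/(1−f) ≈ 4.000 × 0.3759/0.6241 ≈ 2.409 μg/mL.
Trough 2.4 μg/mL vs MEC 1 μg/mL: adequate.

2.4 μg/mL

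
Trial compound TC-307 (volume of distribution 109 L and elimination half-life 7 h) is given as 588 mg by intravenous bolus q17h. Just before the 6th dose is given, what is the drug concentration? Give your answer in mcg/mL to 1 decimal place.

f = (1/2)^(τ/t½) = (1/2)^(17/7) ≈ 0.1857.
C₀ = D/Vd = 588/109 ≈ 5.394 mcg/mL.
Before the 6th dose, 5 doses have been given. Superposition: Cmin = C₀·(f + f² + … + f^5).
≈ 5.394 × (0.1857 + 0.0345 + 0.0064 + 0.0012 + 0.0002) ≈ 5.394 × 0.2280 ≈ 1.230 mcg/mL.

1.2 mcg/mL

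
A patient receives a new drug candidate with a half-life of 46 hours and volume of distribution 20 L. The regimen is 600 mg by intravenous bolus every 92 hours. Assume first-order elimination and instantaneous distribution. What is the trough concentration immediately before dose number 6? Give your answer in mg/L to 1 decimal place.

f = (1/2)^(τ/t½) = (1/2)^(92/46) ≈ 0.2500.
C₀ = D/Vd = 600/20 ≈ 30.000 mg/L.
Before the 6th dose, 5 doses have been given. Superposition: Cmin = C₀·(f + f² + … + f^5).
≈ 30.000 × (0.2500 + 0.0625 + 0.0156 + 0.0039 + 0.0010) ≈ 30.000 × 0.3330 ≈ 9.990 mg/L.

10.0 mg/L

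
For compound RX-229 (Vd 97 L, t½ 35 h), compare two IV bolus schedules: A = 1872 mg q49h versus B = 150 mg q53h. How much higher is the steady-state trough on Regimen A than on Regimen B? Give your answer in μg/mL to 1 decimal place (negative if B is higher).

10.9 μg/mL

Regimen A: f = (1/2)^(49/35) ≈ 0.3789; Cmin,ss = (1872/97)·f/(1−f) ≈ 11.773 μg/mL.
Regimen B: f = (1/2)^(53/35) ≈ 0.3501; Cmin,ss = (150/97)·f/(1−f) ≈ 0.833 μg/mL.
Difference ≈ 11.773 − 0.833 ≈ 10.940 μg/mL.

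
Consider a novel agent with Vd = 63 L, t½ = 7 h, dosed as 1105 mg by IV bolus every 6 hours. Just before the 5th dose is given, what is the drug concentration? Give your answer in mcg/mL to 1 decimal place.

f = (1/2)^(τ/t½) = (1/2)^(6/7) ≈ 0.5520.
C₀ = D/Vd = 1105/63 ≈ 17.540 mcg/mL.
Before the 5th dose, 4 doses have been given. Superposition: Cmin = C₀·(f + f² + … + f^4).
≈ 17.540 × (0.5520 + 0.3047 + 0.1682 + 0.0928) ≈ 17.540 × 1.1177 ≈ 19.604 mcg/mL.

19.6 mcg/mL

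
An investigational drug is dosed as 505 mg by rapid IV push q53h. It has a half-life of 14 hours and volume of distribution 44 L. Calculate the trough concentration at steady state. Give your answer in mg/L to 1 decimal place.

Over one 53-h interval, 53/14 ≈ 3.7857 half-lives elapse, leaving f ≈ 0.0725 of each dose.
Each bolus raises the concentration by D/Vd = 505/44 ≈ 11.477 mg/L.
Steady-state trough Cmin,ss = C₀·f/(1−f) ≈ 11.477 × 0.0725/0.9275 ≈ 0.897 mg/L.

0.9 mg/L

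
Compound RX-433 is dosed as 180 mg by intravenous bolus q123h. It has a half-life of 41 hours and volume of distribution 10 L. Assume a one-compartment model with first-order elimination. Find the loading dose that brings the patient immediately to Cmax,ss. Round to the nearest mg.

f = (1/2)^(123/41) ≈ 0.125000; accumulation ratio R = 1/(1−f) ≈ 1.14286.
Loading dose to hit Cmax,ss on first dose: D_load = D_maint·R ≈ 180 × 1.14286 ≈ 205.71 mg.

206 mg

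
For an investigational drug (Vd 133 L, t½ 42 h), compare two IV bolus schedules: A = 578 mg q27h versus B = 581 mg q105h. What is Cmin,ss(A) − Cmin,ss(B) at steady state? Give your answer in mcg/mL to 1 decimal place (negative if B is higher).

Regimen A: f = (1/2)^(27/42) ≈ 0.6404; Cmin,ss = (578/133)·f/(1−f) ≈ 7.739 mcg/mL.
Regimen B: f = (1/2)^(105/42) ≈ 0.1768; Cmin,ss = (581/133)·f/(1−f) ≈ 0.938 mcg/mL.
Difference ≈ 7.739 − 0.938 ≈ 6.801 mcg/mL.

6.8 mcg/mL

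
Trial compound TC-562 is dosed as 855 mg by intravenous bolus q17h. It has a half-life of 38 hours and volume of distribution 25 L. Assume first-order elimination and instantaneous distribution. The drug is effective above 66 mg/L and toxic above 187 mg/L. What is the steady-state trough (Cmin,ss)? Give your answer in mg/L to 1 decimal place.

Over one 17-h interval, 17/38 ≈ 0.44737 half-lives elapse, leaving f ≈ 0.7334 of each dose.
Each bolus raises the concentration by D/Vd = 855/25 ≈ 34.200 mg/L.
Steady-state trough Cmin,ss = C₀·f/(1−f) ≈ 34.200 × 0.7334/0.2666 ≈ 94.082 mg/L.
Trough 94.1 mg/L vs MEC 66 mg/L: adequate.

94.1 mg/L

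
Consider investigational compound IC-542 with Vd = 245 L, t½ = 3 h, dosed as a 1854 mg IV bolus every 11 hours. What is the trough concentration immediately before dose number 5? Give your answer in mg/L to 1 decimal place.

f = (1/2)^(τ/t½) = (1/2)^(11/3) ≈ 0.0787.
C₀ = D/Vd = 1854/245 ≈ 7.567 mg/L.
Before the 5th dose, 4 doses have been given. Superposition: Cmin = C₀·(f + f² + … + f^4).
≈ 7.567 × (0.0787 + 0.0062 + 0.0005 + 0.0000) ≈ 7.567 × 0.0854 ≈ 0.646 mg/L.

0.6 mg/L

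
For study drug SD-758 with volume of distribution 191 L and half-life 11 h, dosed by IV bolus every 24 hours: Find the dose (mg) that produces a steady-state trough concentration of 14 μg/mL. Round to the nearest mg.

9459 mg

τ/t½ = 24/11 ≈ 2.1818, so f = (1/2)^(24/11) ≈ 0.220398.
Cmin,ss = (D/Vd)·f/(1−f), so D = Cmin,ss·Vd·(1−f)/f.
D = 14 × 191 × (1−f)/f ≈ 14 × 191 × 3.53725 ≈ 9458.61 mg.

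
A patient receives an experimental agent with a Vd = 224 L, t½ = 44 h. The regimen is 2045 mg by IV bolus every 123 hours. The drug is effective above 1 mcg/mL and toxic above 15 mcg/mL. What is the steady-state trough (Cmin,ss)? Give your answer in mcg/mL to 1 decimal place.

1.5 mcg/mL

Over one 123-h interval, 123/44 ≈ 2.7955 half-lives elapse, leaving f ≈ 0.1440 of each dose.
Single-dose peak C₀ = D/Vd = 2045/224 ≈ 9.129 mcg/mL.
Steady-state trough Cmin,ss = C₀·f/(1−f) ≈ 9.129 × 0.1440/0.8560 ≈ 1.536 mcg/mL.
Trough 1.5 mcg/mL vs MEC 1 mcg/mL: adequate.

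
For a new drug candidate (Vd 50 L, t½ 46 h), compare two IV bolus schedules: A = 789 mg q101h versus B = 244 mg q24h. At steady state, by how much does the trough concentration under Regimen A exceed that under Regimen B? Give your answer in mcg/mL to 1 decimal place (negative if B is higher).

-6.8 mcg/mL

Regimen A: f = (1/2)^(101/46) ≈ 0.2183; Cmin,ss = (789/50)·f/(1−f) ≈ 4.407 mcg/mL.
Regimen B: f = (1/2)^(24/46) ≈ 0.6965; Cmin,ss = (244/50)·f/(1−f) ≈ 11.199 mcg/mL.
Difference ≈ 4.407 − 11.199 ≈ -6.792 mcg/mL.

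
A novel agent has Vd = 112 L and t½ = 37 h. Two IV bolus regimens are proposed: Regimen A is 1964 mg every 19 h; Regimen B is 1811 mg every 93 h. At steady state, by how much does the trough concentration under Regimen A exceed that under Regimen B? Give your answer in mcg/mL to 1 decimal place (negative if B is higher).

37.6 mcg/mL

Regimen A: f = (1/2)^(19/37) ≈ 0.7005; Cmin,ss = (1964/112)·f/(1−f) ≈ 41.014 mcg/mL.
Regimen B: f = (1/2)^(93/37) ≈ 0.1751; Cmin,ss = (1811/112)·f/(1−f) ≈ 3.432 mcg/mL.
Difference ≈ 41.014 − 3.432 ≈ 37.582 mcg/mL.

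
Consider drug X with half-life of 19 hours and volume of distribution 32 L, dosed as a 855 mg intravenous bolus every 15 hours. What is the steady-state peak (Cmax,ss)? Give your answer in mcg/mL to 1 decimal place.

63.4 mcg/mL

τ/t½ = 15/19 ≈ 0.78947, so fraction remaining f = (1/2)^(15/19) ≈ 0.5786.
Accumulation ratio R = 1/(1 − f) ≈ 1/0.4214 ≈ 2.3730.
Each bolus raises the concentration by D/Vd = 855/32 ≈ 26.719 mcg/mL.
Steady-state peak Cmax,ss = C₀·R ≈ 26.719 × 2.3730 ≈ 63.404 mcg/mL.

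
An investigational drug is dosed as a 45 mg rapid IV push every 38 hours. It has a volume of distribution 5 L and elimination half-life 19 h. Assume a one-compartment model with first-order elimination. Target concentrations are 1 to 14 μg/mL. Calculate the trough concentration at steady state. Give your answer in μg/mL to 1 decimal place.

3.0 μg/mL

τ = 38 h = 2 half-lives, so f = (1/2)^2 = 0.25.
Accumulation ratio R = 1/(1 − f) = 1/0.75 = 4/3.
Single-dose peak C₀ = D/Vd = 45/5 = 9 μg/mL.
Steady-state peak Cmax,ss = C₀·R = 9 × 4/3 ≈ 12.000 μg/mL.
Steady-state trough Cmin,ss = Cmax,ss·f ≈ 12.000 × 0.25 ≈ 3.000 μg/mL.
Trough 3.0 μg/mL vs MEC 1 μg/mL: adequate.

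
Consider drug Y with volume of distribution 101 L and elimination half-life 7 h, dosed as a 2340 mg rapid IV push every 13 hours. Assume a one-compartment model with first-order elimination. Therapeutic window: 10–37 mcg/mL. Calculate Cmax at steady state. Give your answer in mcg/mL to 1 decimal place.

k = ln2/t½ = ln2/7 ≈ 0.099021 h⁻¹; fraction remaining f = e^(−kτ) = e^(−0.099021×13) ≈ 0.2760.
At steady state, accumulation factor R = 1/(1 − e^(−kτ)) ≈ 1.3812.
Each bolus raises the concentration by D/Vd = 2340/101 ≈ 23.168 mcg/mL.
Cmax,ss = C₀/(1 − f) ≈ 23.168/0.7240 ≈ 32.000 mcg/mL.
Peak 32.0 mcg/mL vs MTC 37 mcg/mL: below toxic threshold.

32.0 mcg/mL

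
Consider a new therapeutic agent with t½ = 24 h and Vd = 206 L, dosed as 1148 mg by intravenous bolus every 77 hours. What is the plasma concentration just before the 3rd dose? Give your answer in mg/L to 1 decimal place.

f = (1/2)^(τ/t½) = (1/2)^(77/24) ≈ 0.1082.
C₀ = D/Vd = 1148/206 ≈ 5.573 mg/L.
Before the 3rd dose, 2 doses have been given. Superposition: Cmin = C₀·(f + f²).
≈ 5.573 × (0.1082 + 0.0117) ≈ 5.573 × 0.1199 ≈ 0.668 mg/L.

0.7 mg/L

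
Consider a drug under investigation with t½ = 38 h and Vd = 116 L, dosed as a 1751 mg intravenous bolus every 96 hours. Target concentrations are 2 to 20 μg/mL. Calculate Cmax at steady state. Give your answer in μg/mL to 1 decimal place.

18.3 μg/mL

Over one 96-h interval, 96/38 ≈ 2.5263 half-lives elapse, leaving f ≈ 0.1736 of each dose.
Accumulation ratio R = 1/(1 − f) ≈ 1/0.8264 ≈ 1.2101.
Single-dose peak C₀ = D/Vd = 1751/116 ≈ 15.095 μg/mL.
Steady-state peak Cmax,ss = C₀·R ≈ 15.095 × 1.2101 ≈ 18.266 μg/mL.
Peak 18.3 μg/mL vs MTC 20 μg/mL: below toxic threshold.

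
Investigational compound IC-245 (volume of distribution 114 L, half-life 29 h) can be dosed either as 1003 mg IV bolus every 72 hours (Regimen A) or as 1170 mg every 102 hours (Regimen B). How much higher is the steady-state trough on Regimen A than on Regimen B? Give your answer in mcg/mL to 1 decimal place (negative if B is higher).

Regimen A: f = (1/2)^(72/29) ≈ 0.1789; Cmin,ss = (1003/114)·f/(1−f) ≈ 1.917 mcg/mL.
Regimen B: f = (1/2)^(102/29) ≈ 0.0873; Cmin,ss = (1170/114)·f/(1−f) ≈ 0.982 mcg/mL.
Difference ≈ 1.917 − 0.982 ≈ 0.935 mcg/mL.

0.9 mcg/mL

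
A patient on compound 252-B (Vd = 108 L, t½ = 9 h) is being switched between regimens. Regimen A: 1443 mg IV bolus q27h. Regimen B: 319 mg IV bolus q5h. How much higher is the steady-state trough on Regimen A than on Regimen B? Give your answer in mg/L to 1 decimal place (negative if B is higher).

Regimen A: f = (1/2)^(27/9) ≈ 0.1250; Cmin,ss = (1443/108)·f/(1−f) ≈ 1.909 mg/L.
Regimen B: f = (1/2)^(5/9) ≈ 0.6804; Cmin,ss = (319/108)·f/(1−f) ≈ 6.288 mg/L.
Difference ≈ 1.909 − 6.288 ≈ -4.379 mg/L.

-4.4 mg/L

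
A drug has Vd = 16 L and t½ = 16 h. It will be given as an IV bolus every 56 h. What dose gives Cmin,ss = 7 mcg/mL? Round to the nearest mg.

1155 mg

τ/t½ = 56/16 ≈ 3.5, so f = (1/2)^(56/16) ≈ 0.088388.
Cmin,ss = (D/Vd)·f/(1−f), so D = Cmin,ss·Vd·(1−f)/f.
D = 7 × 16 × (1−f)/f ≈ 7 × 16 × 10.31375 ≈ 1155.14 mg.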